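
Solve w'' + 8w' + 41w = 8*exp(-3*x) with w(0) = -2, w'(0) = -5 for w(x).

w = 4*exp(-3*x)/13 - 173*exp(-4*x)*sin(5*x)/65 - 30*cos(5*x)*exp(-4*x)/13

Characteristic equation r² + 8r + 41 = 0 has discriminant (8)² - 4·(41) = -100 < 0, so r = -4 ± 5i.
Hence w_h = C1*cos(5*x)*exp(-4*x) + C2*exp(-4*x)*sin(5*x).
Try w_p = A*exp(-3*x). Substituting into the equation and dividing by exp(-3*x) gives A = 4/13, so w_p = 4*exp(-3*x)/13.
General solution: w = 4*exp(-3*x)/13 + C1*cos(5*x)*exp(-4*x) + C2*exp(-4*x)*sin(5*x).
Apply the initial conditions: w(0) = 4/13 + C1 = -2 and w'(0) = -12/13 - 4*C1 + 5*C2 = -5. Solving gives C1 = -30/13, C2 = -173/65.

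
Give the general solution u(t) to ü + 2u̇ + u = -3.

Characteristic equation r² + 2r + 1 = 0 has discriminant (2)² - 4·(1) = 0, so r = -1 is a repeated root.
Hence u_h = (C1 + C2*t)*exp(-t).
For the particular solution try u_p = A0. Substituting and matching coefficients of each power of t gives A0 = -3, so u_p = -3.

u = -3 + C1*exp(-t) + C2*t*exp(-t)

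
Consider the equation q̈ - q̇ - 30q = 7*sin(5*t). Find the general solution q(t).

q = -77*sin(5*t)/610 + 7*cos(5*t)/610 + C1*exp(6*t) + C2*exp(-5*t)

Characteristic equation r² - r - 30 = 0 factors as (r - 6)(r + 5) = 0, so r = 6, -5.
Hence q_h = C1*exp(6*t) + C2*exp(-5*t).
Try q_p = A*cos(5*t) + B*sin(5*t). Substituting and equating the coefficients of cos(5t) and sin(5t) gives A = 7/610, B = -77/610, so q_p = -77*sin(5*t)/610 + 7*cos(5*t)/610.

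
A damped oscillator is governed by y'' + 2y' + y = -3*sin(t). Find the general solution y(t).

Characteristic equation r² + 2r + 1 = 0 has discriminant (2)² - 4·(1) = 0, so r = -1 is a repeated root.
Hence y_h = (C1 + C2*t)*exp(-t).
Try y_p = A*cos(t) + B*sin(t). Substituting and equating the coefficients of cos(t) and sin(t) gives A = 3/2, B = 0, so y_p = 3*cos(t)/2.

y = 3*cos(t)/2 + C1*exp(-t) + C2*t*exp(-t)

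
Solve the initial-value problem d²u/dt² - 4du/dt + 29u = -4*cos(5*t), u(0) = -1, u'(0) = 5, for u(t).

u = -cos(5*t)/26 + 5*sin(5*t)/26 - 25*cos(5*t)*exp(2*t)/26 + 31*exp(2*t)*sin(5*t)/26

Characteristic equation r² - 4r + 29 = 0 has discriminant (-4)² - 4·(29) = -100 < 0, so r = 2 ± 5i.
Hence u_h = C1*cos(5*t)*exp(2*t) + C2*exp(2*t)*sin(5*t).
Try u_p = A*cos(5*t) + B*sin(5*t). Substituting and equating the coefficients of cos(5t) and sin(5t) gives A = -1/26, B = 5/26, so u_p = -cos(5*t)/26 + 5*sin(5*t)/26.
General solution: u = -cos(5*t)/26 + 5*sin(5*t)/26 + C1*cos(5*t)*exp(2*t) + C2*exp(2*t)*sin(5*t).
Apply the initial conditions: u(0) = -1/26 + C1 = -1 and u'(0) = 25/26 + 2*C1 + 5*C2 = 5. Solving gives C1 = -25/26, C2 = 31/26.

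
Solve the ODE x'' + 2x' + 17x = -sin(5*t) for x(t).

Characteristic equation r² + 2r + 17 = 0 has discriminant (2)² - 4·(17) = -64 < 0, so r = -1 ± 4i.
Hence x_h = C1*cos(4*t)*exp(-t) + C2*exp(-t)*sin(4*t).
Try x_p = A*cos(5*t) + B*sin(5*t). Substituting and equating the coefficients of cos(5t) and sin(5t) gives A = 5/82, B = 2/41, so x_p = 2*sin(5*t)/41 + 5*cos(5*t)/82.

x = 2*sin(5*t)/41 + 5*cos(5*t)/82 + C1*cos(4*t)*exp(-t) + C2*exp(-t)*sin(4*t)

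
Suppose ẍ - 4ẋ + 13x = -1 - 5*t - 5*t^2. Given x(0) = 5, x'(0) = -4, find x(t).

Characteristic equation r² - 4r + 13 = 0 has discriminant (-4)² - 4·(13) = -36 < 0, so r = 2 ± 3i.
Hence x_h = C1*cos(3*t)*exp(2*t) + C2*exp(2*t)*sin(3*t).
For the particular solution try x_p = A0 + A1*t + A2*t^2. Substituting and matching coefficients of each power of t gives A0 = -459/2197, A1 = -105/169, A2 = -5/13, so x_p = -459/2197 - 105*t/169 - 5*t^2/13.
General solution: x = -459/2197 - 105*t/169 - 5*t^2/13 + C1*cos(3*t)*exp(2*t) + C2*exp(2*t)*sin(3*t).
Apply the initial conditions: x(0) = -459/2197 + C1 = 5 and x'(0) = -105/169 + 2*C1 + 3*C2 = -4. Solving gives C1 = 11444/2197, C2 = -30311/6591.

x = -459/2197 - 105*t/169 - 5*t**2/13 - 30311*exp(2*t)*sin(3*t)/6591 + 11444*cos(3*t)*exp(2*t)/2197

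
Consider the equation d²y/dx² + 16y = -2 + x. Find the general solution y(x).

y = -1/8 + x/16 + C1*cos(4*x) + C2*sin(4*x)

Characteristic equation r² + 16 = 0 has discriminant (0)² - 4·(16) = -64 < 0, so r = ± 4i.
Hence y_h = C1*cos(4*x) + C2*sin(4*x).
For the particular solution try y_p = A0 + A1*x. Substituting and matching coefficients of each power of x gives A0 = -1/8, A1 = 1/16, so y_p = -1/8 + x/16.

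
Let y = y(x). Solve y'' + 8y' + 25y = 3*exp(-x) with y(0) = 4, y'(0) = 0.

Characteristic equation r² + 8r + 25 = 0 has discriminant (8)² - 4·(25) = -36 < 0, so r = -4 ± 3i.
Hence y_h = C1*cos(3*x)*exp(-4*x) + C2*exp(-4*x)*sin(3*x).
Try y_p = A*exp(-x). Substituting into the equation and dividing by exp(-x) gives A = 1/6, so y_p = exp(-x)/6.
General solution: y = exp(-x)/6 + C1*cos(3*x)*exp(-4*x) + C2*exp(-4*x)*sin(3*x).
Apply the initial conditions: y(0) = 1/6 + C1 = 4 and y'(0) = -1/6 - 4*C1 + 3*C2 = 0. Solving gives C1 = 23/6, C2 = 31/6.

y = exp(-x)/6 + 23*cos(3*x)*exp(-4*x)/6 + 31*exp(-4*x)*sin(3*x)/6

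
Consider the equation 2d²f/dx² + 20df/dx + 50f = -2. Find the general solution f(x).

f = -1/25 + C1*exp(-5*x) + C2*x*exp(-5*x)

Divide through by 2: f'' + 10f' + 25f = -1.
Characteristic equation r² + 10r + 25 = 0 has discriminant (10)² - 4·(25) = 0, so r = -5 is a repeated root.
Hence f_h = (C1 + C2*x)*exp(-5*x).
For the particular solution try f_p = A0. Substituting and matching coefficients of each power of x gives A0 = -1/25, so f_p = -1/25.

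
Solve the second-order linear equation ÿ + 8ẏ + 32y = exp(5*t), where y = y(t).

y = exp(5*t)/97 + C1*cos(4*t)*exp(-4*t) + C2*exp(-4*t)*sin(4*t)

Characteristic equation r² + 8r + 32 = 0 has discriminant (8)² - 4·(32) = -64 < 0, so r = -4 ± 4i.
Hence y_h = C1*cos(4*t)*exp(-4*t) + C2*exp(-4*t)*sin(4*t).
Try y_p = A*exp(5*t). Substituting into the equation and dividing by exp(5*t) gives A = 1/97, so y_p = exp(5*t)/97.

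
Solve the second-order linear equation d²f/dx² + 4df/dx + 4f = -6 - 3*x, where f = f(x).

Characteristic equation r² + 4r + 4 = 0 has discriminant (4)² - 4·(4) = 0, so r = -2 is a repeated root.
Hence f_h = (C1 + C2*x)*exp(-2*x).
For the particular solution try f_p = A0 + A1*x. Substituting and matching coefficients of each power of x gives A0 = -3/4, A1 = -3/4, so f_p = -3/4 - 3*x/4.

f = -3/4 - 3*x/4 + C1*exp(-2*x) + C2*x*exp(-2*x)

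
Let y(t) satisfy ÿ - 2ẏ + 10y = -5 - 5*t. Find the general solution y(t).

y = -3/5 - t/2 + C1*cos(3*t)*exp(t) + C2*exp(t)*sin(3*t)

Characteristic equation r² - 2r + 10 = 0 has discriminant (-2)² - 4·(10) = -36 < 0, so r = 1 ± 3i.
Hence y_h = C1*cos(3*t)*exp(t) + C2*exp(t)*sin(3*t).
For the particular solution try y_p = A0 + A1*t. Substituting and matching coefficients of each power of t gives A0 = -3/5, A1 = -1/2, so y_p = -3/5 - t/2.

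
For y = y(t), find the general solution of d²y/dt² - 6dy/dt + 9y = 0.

Characteristic equation r² - 6r + 9 = 0 has discriminant (-6)² - 4·(9) = 0, so r = 3 is a repeated root.
Hence y_h = (C1 + C2*t)*exp(3*t).

y = C1*exp(3*t) + C2*t*exp(3*t)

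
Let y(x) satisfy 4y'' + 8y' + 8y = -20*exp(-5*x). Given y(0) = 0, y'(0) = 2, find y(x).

Divide through by 4: y'' + 2y' + 2y = -5*exp(-5*x).
Characteristic equation r² + 2r + 2 = 0 has discriminant (2)² - 4·(2) = -4 < 0, so r = -1 ± i.
Hence y_h = C1*cos(x)*exp(-x) + C2*exp(-x)*sin(x).
Try y_p = A*exp(-5*x). Substituting into the equation and dividing by exp(-5*x) gives A = -5/17, so y_p = -5*exp(-5*x)/17.
General solution: y = -5*exp(-5*x)/17 + C1*cos(x)*exp(-x) + C2*exp(-x)*sin(x).
Apply the initial conditions: y(0) = -5/17 + C1 = 0 and y'(0) = 25/17 + C2 - C1 = 2. Solving gives C1 = 5/17, C2 = 14/17.

y = -5*exp(-5*x)/17 + 5*cos(x)*exp(-x)/17 + 14*exp(-x)*sin(x)/17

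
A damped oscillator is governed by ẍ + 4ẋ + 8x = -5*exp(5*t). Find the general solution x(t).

Characteristic equation r² + 4r + 8 = 0 has discriminant (4)² - 4·(8) = -16 < 0, so r = -2 ± 2i.
Hence x_h = C1*cos(2*t)*exp(-2*t) + C2*exp(-2*t)*sin(2*t).
Try x_p = A*exp(5*t). Substituting into the equation and dividing by exp(5*t) gives A = -5/53, so x_p = -5*exp(5*t)/53.

x = -5*exp(5*t)/53 + C1*cos(2*t)*exp(-2*t) + C2*exp(-2*t)*sin(2*t)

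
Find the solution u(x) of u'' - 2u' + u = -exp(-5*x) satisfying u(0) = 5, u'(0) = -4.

Characteristic equation r² - 2r + 1 = 0 has discriminant (-2)² - 4·(1) = 0, so r = 1 is a repeated root.
Hence u_h = (C1 + C2*x)*exp(x).
Try u_p = A*exp(-5*x). Substituting into the equation and dividing by exp(-5*x) gives A = -1/36, so u_p = -exp(-5*x)/36.
General solution: u = -exp(-5*x)/36 + C1*exp(x) + C2*x*exp(x).
Apply the initial conditions: u(0) = -1/36 + C1 = 5 and u'(0) = 5/36 + C1 + C2 = -4. Solving gives C1 = 181/36, C2 = -55/6.

u = -exp(-5*x)/36 + 181*exp(x)/36 - 55*x*exp(x)/6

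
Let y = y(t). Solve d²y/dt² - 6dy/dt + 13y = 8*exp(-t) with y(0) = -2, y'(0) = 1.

y = 2*exp(-t)/5 - 12*cos(2*t)*exp(3*t)/5 + 43*exp(3*t)*sin(2*t)/10

Characteristic equation r² - 6r + 13 = 0 has discriminant (-6)² - 4·(13) = -16 < 0, so r = 3 ± 2i.
Hence y_h = C1*cos(2*t)*exp(3*t) + C2*exp(3*t)*sin(2*t).
Try y_p = A*exp(-t). Substituting into the equation and dividing by exp(-t) gives A = 2/5, so y_p = 2*exp(-t)/5.
General solution: y = 2*exp(-t)/5 + C1*cos(2*t)*exp(3*t) + C2*exp(3*t)*sin(2*t).
Apply the initial conditions: y(0) = 2/5 + C1 = -2 and y'(0) = -2/5 + 2*C2 + 3*C1 = 1. Solving gives C1 = -12/5, C2 = 43/10.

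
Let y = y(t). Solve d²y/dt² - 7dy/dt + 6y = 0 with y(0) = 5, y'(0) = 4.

y = -exp(6*t)/5 + 26*exp(t)/5

Characteristic equation r² - 7r + 6 = 0 factors as (r - 6)(r - 1) = 0, so r = 6, 1.
Hence y_h = C1*exp(6*t) + C2*exp(t).
Apply the initial conditions: y(0) = C1 + C2 = 5 and y'(0) = C2 + 6*C1 = 4. Solving gives C1 = -1/5, C2 = 26/5.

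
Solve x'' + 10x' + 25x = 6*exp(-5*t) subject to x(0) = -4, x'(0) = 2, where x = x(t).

Characteristic equation r² + 10r + 25 = 0 has discriminant (10)² - 4·(25) = 0, so r = -5 is a repeated root.
Hence x_h = (C1 + C2*t)*exp(-5*t).
Since exp(-5*t) solves the homogeneous equation (r = -5 is a root of multiplicity 2), multiply the trial by t^2. Try x_p = A*t^2*exp(-5*t). Substituting into the equation and dividing by exp(-5*t) gives A = 3, so x_p = 3*t^2*exp(-5*t).
General solution: x = C1*exp(-5*t) + 3*t^2*exp(-5*t) + C2*t*exp(-5*t).
Apply the initial conditions: x(0) = C1 = -4 and x'(0) = C2 - 5*C1 = 2. Solving gives C1 = -4, C2 = -18.

x = -4*exp(-5*t) - 18*t*exp(-5*t) + 3*t**2*exp(-5*t)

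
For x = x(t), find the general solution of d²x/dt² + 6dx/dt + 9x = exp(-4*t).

Characteristic equation r² + 6r + 9 = 0 has discriminant (6)² - 4·(9) = 0, so r = -3 is a repeated root.
Hence x_h = (C1 + C2*t)*exp(-3*t).
Try x_p = A*exp(-4*t). Substituting into the equation and dividing by exp(-4*t) gives A = 1, so x_p = exp(-4*t).

x = C1*exp(-3*t) + C2*t*exp(-3*t) + exp(-4*t)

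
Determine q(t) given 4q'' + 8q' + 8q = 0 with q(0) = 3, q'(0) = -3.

Divide through by 4: q'' + 2q' + 2q = 0.
Characteristic equation r² + 2r + 2 = 0 has discriminant (2)² - 4·(2) = -4 < 0, so r = -1 ± i.
Hence q_h = C1*cos(t)*exp(-t) + C2*exp(-t)*sin(t).
Apply the initial conditions: q(0) = C1 = 3 and q'(0) = C2 - C1 = -3. Solving gives C1 = 3, C2 = 0.

q = 3*cos(t)*exp(-t)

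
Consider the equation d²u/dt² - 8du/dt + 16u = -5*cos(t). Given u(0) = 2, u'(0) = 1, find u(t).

u = -75*cos(t)/289 + 40*sin(t)/289 + 653*exp(4*t)/289 - 139*t*exp(4*t)/17

Characteristic equation r² - 8r + 16 = 0 has discriminant (-8)² - 4·(16) = 0, so r = 4 is a repeated root.
Hence u_h = (C1 + C2*t)*exp(4*t).
Try u_p = A*cos(t) + B*sin(t). Substituting and equating the coefficients of cos(t) and sin(t) gives A = -75/289, B = 40/289, so u_p = -75*cos(t)/289 + 40*sin(t)/289.
General solution: u = -75*cos(t)/289 + 40*sin(t)/289 + C1*exp(4*t) + C2*t*exp(4*t).
Apply the initial conditions: u(0) = -75/289 + C1 = 2 and u'(0) = 40/289 + C2 + 4*C1 = 1. Solving gives C1 = 653/289, C2 = -139/17.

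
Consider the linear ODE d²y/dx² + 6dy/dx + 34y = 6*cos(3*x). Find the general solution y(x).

y = 108*sin(3*x)/949 + 150*cos(3*x)/949 + C1*cos(5*x)*exp(-3*x) + C2*exp(-3*x)*sin(5*x)

Characteristic equation r² + 6r + 34 = 0 has discriminant (6)² - 4·(34) = -100 < 0, so r = -3 ± 5i.
Hence y_h = C1*cos(5*x)*exp(-3*x) + C2*exp(-3*x)*sin(5*x).
Try y_p = A*cos(3*x) + B*sin(3*x). Substituting and equating the coefficients of cos(3x) and sin(3x) gives A = 150/949, B = 108/949, so y_p = 108*sin(3*x)/949 + 150*cos(3*x)/949.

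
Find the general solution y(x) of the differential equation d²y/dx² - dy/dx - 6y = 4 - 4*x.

Characteristic equation r² - r - 6 = 0 factors as (r + 2)(r - 3) = 0, so r = -2, 3.
Hence y_h = C1*exp(-2*x) + C2*exp(3*x).
For the particular solution try y_p = A0 + A1*x. Substituting and matching coefficients of each power of x gives A0 = -7/9, A1 = 2/3, so y_p = -7/9 + 2*x/3.

y = -7/9 + 2*x/3 + C1*exp(-2*x) + C2*exp(3*x)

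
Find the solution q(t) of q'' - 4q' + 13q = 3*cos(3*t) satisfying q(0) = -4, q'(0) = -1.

q = -9*sin(3*t)/40 + 3*cos(3*t)/40 - 163*cos(3*t)*exp(2*t)/40 + 313*exp(2*t)*sin(3*t)/120

Characteristic equation r² - 4r + 13 = 0 has discriminant (-4)² - 4·(13) = -36 < 0, so r = 2 ± 3i.
Hence q_h = C1*cos(3*t)*exp(2*t) + C2*exp(2*t)*sin(3*t).
Try q_p = A*cos(3*t) + B*sin(3*t). Substituting and equating the coefficients of cos(3t) and sin(3t) gives A = 3/40, B = -9/40, so q_p = -9*sin(3*t)/40 + 3*cos(3*t)/40.
General solution: q = -9*sin(3*t)/40 + 3*cos(3*t)/40 + C1*cos(3*t)*exp(2*t) + C2*exp(2*t)*sin(3*t).
Apply the initial conditions: q(0) = 3/40 + C1 = -4 and q'(0) = -27/40 + 2*C1 + 3*C2 = -1. Solving gives C1 = -163/40, C2 = 313/120.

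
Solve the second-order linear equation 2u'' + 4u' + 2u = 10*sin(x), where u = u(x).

u = -5*cos(x)/2 + C1*exp(-x) + C2*x*exp(-x)

Divide through by 2: u'' + 2u' + u = 5*sin(x).
Characteristic equation r² + 2r + 1 = 0 has discriminant (2)² - 4·(1) = 0, so r = -1 is a repeated root.
Hence u_h = (C1 + C2*x)*exp(-x).
Try u_p = A*cos(x) + B*sin(x). Substituting and equating the coefficients of cos(x) and sin(x) gives A = -5/2, B = 0, so u_p = -5*cos(x)/2.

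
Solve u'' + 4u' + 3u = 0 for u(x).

u = C1*exp(-3*x) + C2*exp(-x)

Characteristic equation r² + 4r + 3 = 0 factors as (r + 3)(r + 1) = 0, so r = -3, -1.
Hence u_h = C1*exp(-3*x) + C2*exp(-x).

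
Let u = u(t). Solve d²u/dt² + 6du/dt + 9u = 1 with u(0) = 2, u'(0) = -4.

Characteristic equation r² + 6r + 9 = 0 has discriminant (6)² - 4·(9) = 0, so r = -3 is a repeated root.
Hence u_h = (C1 + C2*t)*exp(-3*t).
For the particular solution try u_p = A0. Substituting and matching coefficients of each power of t gives A0 = 1/9, so u_p = 1/9.
General solution: u = 1/9 + C1*exp(-3*t) + C2*t*exp(-3*t).
Apply the initial conditions: u(0) = 1/9 + C1 = 2 and u'(0) = C2 - 3*C1 = -4. Solving gives C1 = 17/9, C2 = 5/3.

u = 1/9 + 17*exp(-3*t)/9 + 5*t*exp(-3*t)/3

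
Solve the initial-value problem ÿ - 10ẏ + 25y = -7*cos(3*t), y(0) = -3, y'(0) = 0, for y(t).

Characteristic equation r² - 10r + 25 = 0 has discriminant (-10)² - 4·(25) = 0, so r = 5 is a repeated root.
Hence y_h = (C1 + C2*t)*exp(5*t).
Try y_p = A*cos(3*t) + B*sin(3*t). Substituting and equating the coefficients of cos(3t) and sin(3t) gives A = -28/289, B = 105/578, so y_p = -28*cos(3*t)/289 + 105*sin(3*t)/578.
General solution: y = -28*cos(3*t)/289 + 105*sin(3*t)/578 + C1*exp(5*t) + C2*t*exp(5*t).
Apply the initial conditions: y(0) = -28/289 + C1 = -3 and y'(0) = 315/578 + C2 + 5*C1 = 0. Solving gives C1 = -839/289, C2 = 475/34.

y = -839*exp(5*t)/289 - 28*cos(3*t)/289 + 105*sin(3*t)/578 + 475*t*exp(5*t)/34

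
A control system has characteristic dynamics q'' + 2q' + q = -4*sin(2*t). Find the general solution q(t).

q = 12*sin(2*t)/25 + 16*cos(2*t)/25 + C1*exp(-t) + C2*t*exp(-t)

Characteristic equation r² + 2r + 1 = 0 has discriminant (2)² - 4·(1) = 0, so r = -1 is a repeated root.
Hence q_h = (C1 + C2*t)*exp(-t).
Try q_p = A*cos(2*t) + B*sin(2*t). Substituting and equating the coefficients of cos(2t) and sin(2t) gives A = 16/25, B = 12/25, so q_p = 12*sin(2*t)/25 + 16*cos(2*t)/25.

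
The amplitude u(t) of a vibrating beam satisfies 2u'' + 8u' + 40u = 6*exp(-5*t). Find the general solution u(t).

Divide through by 2: u'' + 4u' + 20u = 3*exp(-5*t).
Characteristic equation r² + 4r + 20 = 0 has discriminant (4)² - 4·(20) = -64 < 0, so r = -2 ± 4i.
Hence u_h = C1*cos(4*t)*exp(-2*t) + C2*exp(-2*t)*sin(4*t).
Try u_p = A*exp(-5*t). Substituting into the equation and dividing by exp(-5*t) gives A = 3/25, so u_p = 3*exp(-5*t)/25.

u = 3*exp(-5*t)/25 + C1*cos(4*t)*exp(-2*t) + C2*exp(-2*t)*sin(4*t)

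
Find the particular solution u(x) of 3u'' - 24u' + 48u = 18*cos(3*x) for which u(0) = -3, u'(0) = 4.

u = -1917*exp(4*x)/625 - 144*sin(3*x)/625 + 42*cos(3*x)/625 + 424*x*exp(4*x)/25

Divide through by 3: u'' - 8u' + 16u = 6*cos(3*x).
Characteristic equation r² - 8r + 16 = 0 has discriminant (-8)² - 4·(16) = 0, so r = 4 is a repeated root.
Hence u_h = (C1 + C2*x)*exp(4*x).
Try u_p = A*cos(3*x) + B*sin(3*x). Substituting and equating the coefficients of cos(3x) and sin(3x) gives A = 42/625, B = -144/625, so u_p = -144*sin(3*x)/625 + 42*cos(3*x)/625.
General solution: u = -144*sin(3*x)/625 + 42*cos(3*x)/625 + C1*exp(4*x) + C2*x*exp(4*x).
Apply the initial conditions: u(0) = 42/625 + C1 = -3 and u'(0) = -432/625 + C2 + 4*C1 = 4. Solving gives C1 = -1917/625, C2 = 424/25.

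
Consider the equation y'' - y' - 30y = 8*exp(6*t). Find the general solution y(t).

y = C1*exp(6*t) + C2*exp(-5*t) + 8*t*exp(6*t)/11

Characteristic equation r² - r - 30 = 0 factors as (r - 6)(r + 5) = 0, so r = 6, -5.
Hence y_h = C1*exp(6*t) + C2*exp(-5*t).
Since exp(6*t) solves the homogeneous equation (r = 6 is a root of multiplicity 1), multiply the trial by t. Try y_p = A*t*exp(6*t). Substituting into the equation and dividing by exp(6*t) gives A = 8/11, so y_p = 8*t*exp(6*t)/11.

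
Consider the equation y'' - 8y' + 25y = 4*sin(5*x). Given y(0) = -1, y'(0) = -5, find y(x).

Characteristic equation r² - 8r + 25 = 0 has discriminant (-8)² - 4·(25) = -36 < 0, so r = 4 ± 3i.
Hence y_h = C1*cos(3*x)*exp(4*x) + C2*exp(4*x)*sin(3*x).
Try y_p = A*cos(5*x) + B*sin(5*x). Substituting and equating the coefficients of cos(5x) and sin(5x) gives A = 1/10, B = 0, so y_p = cos(5*x)/10.
General solution: y = cos(5*x)/10 + C1*cos(3*x)*exp(4*x) + C2*exp(4*x)*sin(3*x).
Apply the initial conditions: y(0) = 1/10 + C1 = -1 and y'(0) = 3*C2 + 4*C1 = -5. Solving gives C1 = -11/10, C2 = -1/5.

y = cos(5*x)/10 - 11*cos(3*x)*exp(4*x)/10 - exp(4*x)*sin(3*x)/5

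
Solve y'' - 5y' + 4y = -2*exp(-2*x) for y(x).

y = -exp(-2*x)/9 + C1*exp(4*x) + C2*exp(x)

Characteristic equation r² - 5r + 4 = 0 factors as (r - 4)(r - 1) = 0, so r = 4, 1.
Hence y_h = C1*exp(4*x) + C2*exp(x).
Try y_p = A*exp(-2*x). Substituting into the equation and dividing by exp(-2*x) gives A = -1/9, so y_p = -exp(-2*x)/9.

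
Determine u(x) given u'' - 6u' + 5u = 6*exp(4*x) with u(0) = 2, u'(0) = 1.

Characteristic equation r² - 6r + 5 = 0 factors as (r - 1)(r - 5) = 0, so r = 1, 5.
Hence u_h = C1*exp(x) + C2*exp(5*x).
Try u_p = A*exp(4*x). Substituting into the equation and dividing by exp(4*x) gives A = -2, so u_p = -2*exp(4*x).
General solution: u = -2*exp(4*x) + C1*exp(x) + C2*exp(5*x).
Apply the initial conditions: u(0) = -2 + C1 + C2 = 2 and u'(0) = -8 + C1 + 5*C2 = 1. Solving gives C1 = 11/4, C2 = 5/4.

u = -2*exp(4*x) + 5*exp(5*x)/4 + 11*exp(x)/4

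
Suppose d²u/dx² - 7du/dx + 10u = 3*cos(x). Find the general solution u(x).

Characteristic equation r² - 7r + 10 = 0 factors as (r - 2)(r - 5) = 0, so r = 2, 5.
Hence u_h = C1*exp(2*x) + C2*exp(5*x).
Try u_p = A*cos(x) + B*sin(x). Substituting and equating the coefficients of cos(x) and sin(x) gives A = 27/130, B = -21/130, so u_p = -21*sin(x)/130 + 27*cos(x)/130.

u = -21*sin(x)/130 + 27*cos(x)/130 + C1*exp(2*x) + C2*exp(5*x)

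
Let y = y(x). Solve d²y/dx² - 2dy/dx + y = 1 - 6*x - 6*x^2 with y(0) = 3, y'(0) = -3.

y = -47 - 30*x - 6*x**2 + 50*exp(x) - 23*x*exp(x)

Characteristic equation r² - 2r + 1 = 0 has discriminant (-2)² - 4·(1) = 0, so r = 1 is a repeated root.
Hence y_h = (C1 + C2*x)*exp(x).
For the particular solution try y_p = A0 + A1*x + A2*x^2. Substituting and matching coefficients of each power of x gives A0 = -47, A1 = -30, A2 = -6, so y_p = -47 - 30*x - 6*x^2.
General solution: y = -47 - 30*x - 6*x^2 + C1*exp(x) + C2*x*exp(x).
Apply the initial conditions: y(0) = -47 + C1 = 3 and y'(0) = -30 + C1 + C2 = -3. Solving gives C1 = 50, C2 = -23.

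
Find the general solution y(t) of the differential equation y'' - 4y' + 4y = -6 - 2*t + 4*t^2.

y = -1/2 + t**2 + 3*t/2 + C1*exp(2*t) + C2*t*exp(2*t)

Characteristic equation r² - 4r + 4 = 0 has discriminant (-4)² - 4·(4) = 0, so r = 2 is a repeated root.
Hence y_h = (C1 + C2*t)*exp(2*t).
For the particular solution try y_p = A0 + A1*t + A2*t^2. Substituting and matching coefficients of each power of t gives A0 = -1/2, A1 = 3/2, A2 = 1, so y_p = -1/2 + t^2 + 3*t/2.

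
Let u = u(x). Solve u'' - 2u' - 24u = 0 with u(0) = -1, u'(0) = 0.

u = -3*exp(-4*x)/5 - 2*exp(6*x)/5

Characteristic equation r² - 2r - 24 = 0 factors as (r + 4)(r - 6) = 0, so r = -4, 6.
Hence u_h = C1*exp(-4*x) + C2*exp(6*x).
Apply the initial conditions: u(0) = C1 + C2 = -1 and u'(0) = -4*C1 + 6*C2 = 0. Solving gives C1 = -3/5, C2 = -2/5.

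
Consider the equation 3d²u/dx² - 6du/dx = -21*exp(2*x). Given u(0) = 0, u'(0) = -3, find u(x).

u = -1/4 + exp(2*x)/4 - 7*x*exp(2*x)/2

Divide through by 3: u'' - 2u' = -7*exp(2*x).
Characteristic equation r² - 2r = 0 factors as (r - 2)r = 0, so r = 2, 0.
Hence u_h = C1*exp(2*x) + C2.
Since exp(2*x) solves the homogeneous equation (r = 2 is a root of multiplicity 1), multiply the trial by x. Try u_p = A*x*exp(2*x). Substituting into the equation and dividing by exp(2*x) gives A = -7/2, so u_p = -7*x*exp(2*x)/2.
General solution: u = C2 + C1*exp(2*x) - 7*x*exp(2*x)/2.
Apply the initial conditions: u(0) = C1 + C2 = 0 and u'(0) = -7/2 + 2*C1 = -3. Solving gives C1 = 1/4, C2 = -1/4.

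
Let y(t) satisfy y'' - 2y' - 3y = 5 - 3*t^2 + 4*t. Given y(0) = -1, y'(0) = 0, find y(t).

Characteristic equation r² - 2r - 3 = 0 factors as (r + 1)(r - 3) = 0, so r = -1, 3.
Hence y_h = C1*exp(-t) + C2*exp(3*t).
For the particular solution try y_p = A0 + A1*t + A2*t^2. Substituting and matching coefficients of each power of t gives A0 = 7/9, A1 = -8/3, A2 = 1, so y_p = 7/9 + t^2 - 8*t/3.
General solution: y = 7/9 + t^2 - 8*t/3 + C1*exp(-t) + C2*exp(3*t).
Apply the initial conditions: y(0) = 7/9 + C1 + C2 = -1 and y'(0) = -8/3 - C1 + 3*C2 = 0. Solving gives C1 = -2, C2 = 2/9.

y = 7/9 + t**2 - 2*exp(-t) - 8*t/3 + 2*exp(3*t)/9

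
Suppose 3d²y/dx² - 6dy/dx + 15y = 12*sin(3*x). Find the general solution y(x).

Divide through by 3: y'' - 2y' + 5y = 4*sin(3*x).
Characteristic equation r² - 2r + 5 = 0 has discriminant (-2)² - 4·(5) = -16 < 0, so r = 1 ± 2i.
Hence y_h = C1*cos(2*x)*exp(x) + C2*exp(x)*sin(2*x).
Try y_p = A*cos(3*x) + B*sin(3*x). Substituting and equating the coefficients of cos(3x) and sin(3x) gives A = 6/13, B = -4/13, so y_p = -4*sin(3*x)/13 + 6*cos(3*x)/13.

y = -4*sin(3*x)/13 + 6*cos(3*x)/13 + C1*cos(2*x)*exp(x) + C2*exp(x)*sin(2*x)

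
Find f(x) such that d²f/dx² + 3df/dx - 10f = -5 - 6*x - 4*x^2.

Characteristic equation r² + 3r - 10 = 0 factors as (r - 2)(r + 5) = 0, so r = 2, -5.
Hence f_h = C1*exp(2*x) + C2*exp(-5*x).
For the particular solution try f_p = A0 + A1*x + A2*x^2. Substituting and matching coefficients of each power of x gives A0 = 104/125, A1 = 21/25, A2 = 2/5, so f_p = 104/125 + 2*x^2/5 + 21*x/25.

f = 104/125 + 2*x**2/5 + 21*x/25 + C1*exp(2*x) + C2*exp(-5*x)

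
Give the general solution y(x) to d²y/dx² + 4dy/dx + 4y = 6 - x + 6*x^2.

y = 4 - 13*x/4 + 3*x**2/2 + C1*exp(-2*x) + C2*x*exp(-2*x)

Characteristic equation r² + 4r + 4 = 0 has discriminant (4)² - 4·(4) = 0, so r = -2 is a repeated root.
Hence y_h = (C1 + C2*x)*exp(-2*x).
For the particular solution try y_p = A0 + A1*x + A2*x^2. Substituting and matching coefficients of each power of x gives A0 = 4, A1 = -13/4, A2 = 3/2, so y_p = 4 - 13*x/4 + 3*x^2/2.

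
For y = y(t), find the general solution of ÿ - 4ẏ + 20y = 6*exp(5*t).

Characteristic equation r² - 4r + 20 = 0 has discriminant (-4)² - 4·(20) = -64 < 0, so r = 2 ± 4i.
Hence y_h = C1*cos(4*t)*exp(2*t) + C2*exp(2*t)*sin(4*t).
Try y_p = A*exp(5*t). Substituting into the equation and dividing by exp(5*t) gives A = 6/25, so y_p = 6*exp(5*t)/25.

y = 6*exp(5*t)/25 + C1*cos(4*t)*exp(2*t) + C2*exp(2*t)*sin(4*t)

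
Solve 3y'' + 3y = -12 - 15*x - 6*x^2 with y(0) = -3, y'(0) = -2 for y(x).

y = -5*x - 3*cos(x) - 2*x**2 + 3*sin(x)

Divide through by 3: y'' + y = -4 - 5*x - 2*x^2.
Characteristic equation r² + 1 = 0 has discriminant (0)² - 4·(1) = -4 < 0, so r = ± i.
Hence y_h = C1*cos(x) + C2*sin(x).
For the particular solution try y_p = A0 + A1*x + A2*x^2. Substituting and matching coefficients of each power of x gives A0 = 0, A1 = -5, A2 = -2, so y_p = -5*x - 2*x^2.
General solution: y = -5*x - 2*x^2 + C1*cos(x) + C2*sin(x).
Apply the initial conditions: y(0) = C1 = -3 and y'(0) = -5 + C2 = -2. Solving gives C1 = -3, C2 = 3.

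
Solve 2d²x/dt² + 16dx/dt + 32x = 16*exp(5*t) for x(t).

Divide through by 2: x'' + 8x' + 16x = 8*exp(5*t).
Characteristic equation r² + 8r + 16 = 0 has discriminant (8)² - 4·(16) = 0, so r = -4 is a repeated root.
Hence x_h = (C1 + C2*t)*exp(-4*t).
Try x_p = A*exp(5*t). Substituting into the equation and dividing by exp(5*t) gives A = 8/81, so x_p = 8*exp(5*t)/81.

x = 8*exp(5*t)/81 + C1*exp(-4*t) + C2*t*exp(-4*t)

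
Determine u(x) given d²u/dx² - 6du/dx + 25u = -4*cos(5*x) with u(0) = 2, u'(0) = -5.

u = 2*sin(5*x)/15 + 2*cos(4*x)*exp(3*x) - 35*exp(3*x)*sin(4*x)/12

Characteristic equation r² - 6r + 25 = 0 has discriminant (-6)² - 4·(25) = -64 < 0, so r = 3 ± 4i.
Hence u_h = C1*cos(4*x)*exp(3*x) + C2*exp(3*x)*sin(4*x).
Try u_p = A*cos(5*x) + B*sin(5*x). Substituting and equating the coefficients of cos(5x) and sin(5x) gives A = 0, B = 2/15, so u_p = 2*sin(5*x)/15.
General solution: u = 2*sin(5*x)/15 + C1*cos(4*x)*exp(3*x) + C2*exp(3*x)*sin(4*x).
Apply the initial conditions: u(0) = C1 = 2 and u'(0) = 2/3 + 3*C1 + 4*C2 = -5. Solving gives C1 = 2, C2 = -35/12.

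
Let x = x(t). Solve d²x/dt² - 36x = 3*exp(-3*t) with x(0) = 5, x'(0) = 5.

Characteristic equation r² - 36 = 0 factors as (r + 6)(r - 6) = 0, so r = -6, 6.
Hence x_h = C1*exp(-6*t) + C2*exp(6*t).
Try x_p = A*exp(-3*t). Substituting into the equation and dividing by exp(-3*t) gives A = -1/9, so x_p = -exp(-3*t)/9.
General solution: x = -exp(-3*t)/9 + C1*exp(-6*t) + C2*exp(6*t).
Apply the initial conditions: x(0) = -1/9 + C1 + C2 = 5 and x'(0) = 1/3 - 6*C1 + 6*C2 = 5. Solving gives C1 = 13/6, C2 = 53/18.

x = -exp(-3*t)/9 + 13*exp(-6*t)/6 + 53*exp(6*t)/18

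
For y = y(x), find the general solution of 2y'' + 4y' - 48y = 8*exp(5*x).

Divide through by 2: y'' + 2y' - 24y = 4*exp(5*x).
Characteristic equation r² + 2r - 24 = 0 factors as (r + 6)(r - 4) = 0, so r = -6, 4.
Hence y_h = C1*exp(-6*x) + C2*exp(4*x).
Try y_p = A*exp(5*x). Substituting into the equation and dividing by exp(5*x) gives A = 4/11, so y_p = 4*exp(5*x)/11.

y = 4*exp(5*x)/11 + C1*exp(-6*x) + C2*exp(4*x)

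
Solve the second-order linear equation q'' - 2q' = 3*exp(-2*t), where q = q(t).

Characteristic equation r² - 2r = 0 factors as (r - 2)r = 0, so r = 2, 0.
Hence q_h = C1*exp(2*t) + C2.
Try q_p = A*exp(-2*t). Substituting into the equation and dividing by exp(-2*t) gives A = 3/8, so q_p = 3*exp(-2*t)/8.

q = C2 + 3*exp(-2*t)/8 + C1*exp(2*t)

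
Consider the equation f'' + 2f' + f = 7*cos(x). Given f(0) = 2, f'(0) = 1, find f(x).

f = 2*exp(-x) + 7*sin(x)/2 - x*exp(-x)/2

Characteristic equation r² + 2r + 1 = 0 has discriminant (2)² - 4·(1) = 0, so r = -1 is a repeated root.
Hence f_h = (C1 + C2*x)*exp(-x).
Try f_p = A*cos(x) + B*sin(x). Substituting and equating the coefficients of cos(x) and sin(x) gives A = 0, B = 7/2, so f_p = 7*sin(x)/2.
General solution: f = 7*sin(x)/2 + C1*exp(-x) + C2*x*exp(-x).
Apply the initial conditions: f(0) = C1 = 2 and f'(0) = 7/2 + C2 - C1 = 1. Solving gives C1 = 2, C2 = -1/2.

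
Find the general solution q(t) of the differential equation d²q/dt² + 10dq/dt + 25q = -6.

Characteristic equation r² + 10r + 25 = 0 has discriminant (10)² - 4·(25) = 0, so r = -5 is a repeated root.
Hence q_h = (C1 + C2*t)*exp(-5*t).
For the particular solution try q_p = A0. Substituting and matching coefficients of each power of t gives A0 = -6/25, so q_p = -6/25.

q = -6/25 + C1*exp(-5*t) + C2*t*exp(-5*t)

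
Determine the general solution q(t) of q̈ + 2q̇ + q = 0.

Characteristic equation r² + 2r + 1 = 0 has discriminant (2)² - 4·(1) = 0, so r = -1 is a repeated root.
Hence q_h = (C1 + C2*t)*exp(-t).

q = C1*exp(-t) + C2*t*exp(-t)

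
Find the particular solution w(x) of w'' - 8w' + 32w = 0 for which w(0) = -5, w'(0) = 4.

w = -5*cos(4*x)*exp(4*x) + 6*exp(4*x)*sin(4*x)

Characteristic equation r² - 8r + 32 = 0 has discriminant (-8)² - 4·(32) = -64 < 0, so r = 4 ± 4i.
Hence w_h = C1*cos(4*x)*exp(4*x) + C2*exp(4*x)*sin(4*x).
Apply the initial conditions: w(0) = C1 = -5 and w'(0) = 4*C1 + 4*C2 = 4. Solving gives C1 = -5, C2 = 6.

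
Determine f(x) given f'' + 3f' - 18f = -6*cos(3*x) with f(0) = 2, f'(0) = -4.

Characteristic equation r² + 3r - 18 = 0 factors as (r + 6)(r - 3) = 0, so r = -6, 3.
Hence f_h = C1*exp(-6*x) + C2*exp(3*x).
Try f_p = A*cos(3*x) + B*sin(3*x). Substituting and equating the coefficients of cos(3x) and sin(3x) gives A = 1/5, B = -1/15, so f_p = -sin(3*x)/15 + cos(3*x)/5.
General solution: f = -sin(3*x)/15 + cos(3*x)/5 + C1*exp(-6*x) + C2*exp(3*x).
Apply the initial conditions: f(0) = 1/5 + C1 + C2 = 2 and f'(0) = -1/5 - 6*C1 + 3*C2 = -4. Solving gives C1 = 46/45, C2 = 7/9.

f = -sin(3*x)/15 + cos(3*x)/5 + 7*exp(3*x)/9 + 46*exp(-6*x)/45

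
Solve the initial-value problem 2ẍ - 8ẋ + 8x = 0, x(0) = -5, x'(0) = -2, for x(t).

x = -5*exp(2*t) + 8*t*exp(2*t)

Divide through by 2: x'' - 4x' + 4x = 0.
Characteristic equation r² - 4r + 4 = 0 has discriminant (-4)² - 4·(4) = 0, so r = 2 is a repeated root.
Hence x_h = (C1 + C2*t)*exp(2*t).
Apply the initial conditions: x(0) = C1 = -5 and x'(0) = C2 + 2*C1 = -2. Solving gives C1 = -5, C2 = 8.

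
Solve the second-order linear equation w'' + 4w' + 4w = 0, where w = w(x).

Characteristic equation r² + 4r + 4 = 0 has discriminant (4)² - 4·(4) = 0, so r = -2 is a repeated root.
Hence w_h = (C1 + C2*x)*exp(-2*x).

w = C1*exp(-2*x) + C2*x*exp(-2*x)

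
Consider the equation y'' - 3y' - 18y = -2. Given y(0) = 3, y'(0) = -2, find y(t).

Characteristic equation r² - 3r - 18 = 0 factors as (r - 6)(r + 3) = 0, so r = 6, -3.
Hence y_h = C1*exp(6*t) + C2*exp(-3*t).
For the particular solution try y_p = A0. Substituting and matching coefficients of each power of t gives A0 = 1/9, so y_p = 1/9.
General solution: y = 1/9 + C1*exp(6*t) + C2*exp(-3*t).
Apply the initial conditions: y(0) = 1/9 + C1 + C2 = 3 and y'(0) = -3*C2 + 6*C1 = -2. Solving gives C1 = 20/27, C2 = 58/27.

y = 1/9 + 20*exp(6*t)/27 + 58*exp(-3*t)/27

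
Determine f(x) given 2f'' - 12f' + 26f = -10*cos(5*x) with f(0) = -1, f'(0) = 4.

f = 5*cos(5*x)/87 + 25*sin(5*x)/174 - 92*cos(2*x)*exp(3*x)/87 + 1123*exp(3*x)*sin(2*x)/348

Divide through by 2: f'' - 6f' + 13f = -5*cos(5*x).
Characteristic equation r² - 6r + 13 = 0 has discriminant (-6)² - 4·(13) = -16 < 0, so r = 3 ± 2i.
Hence f_h = C1*cos(2*x)*exp(3*x) + C2*exp(3*x)*sin(2*x).
Try f_p = A*cos(5*x) + B*sin(5*x). Substituting and equating the coefficients of cos(5x) and sin(5x) gives A = 5/87, B = 25/174, so f_p = 5*cos(5*x)/87 + 25*sin(5*x)/174.
General solution: f = 5*cos(5*x)/87 + 25*sin(5*x)/174 + C1*cos(2*x)*exp(3*x) + C2*exp(3*x)*sin(2*x).
Apply the initial conditions: f(0) = 5/87 + C1 = -1 and f'(0) = 125/174 + 2*C2 + 3*C1 = 4. Solving gives C1 = -92/87, C2 = 1123/348.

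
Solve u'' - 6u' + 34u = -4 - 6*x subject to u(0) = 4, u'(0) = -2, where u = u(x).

Characteristic equation r² - 6r + 34 = 0 has discriminant (-6)² - 4·(34) = -100 < 0, so r = 3 ± 5i.
Hence u_h = C1*cos(5*x)*exp(3*x) + C2*exp(3*x)*sin(5*x).
For the particular solution try u_p = A0 + A1*x. Substituting and matching coefficients of each power of x gives A0 = -43/289, A1 = -3/17, so u_p = -43/289 - 3*x/17.
General solution: u = -43/289 - 3*x/17 + C1*cos(5*x)*exp(3*x) + C2*exp(3*x)*sin(5*x).
Apply the initial conditions: u(0) = -43/289 + C1 = 4 and u'(0) = -3/17 + 3*C1 + 5*C2 = -2. Solving gives C1 = 1199/289, C2 = -4124/1445.

u = -43/289 - 3*x/17 - 4124*exp(3*x)*sin(5*x)/1445 + 1199*cos(5*x)*exp(3*x)/289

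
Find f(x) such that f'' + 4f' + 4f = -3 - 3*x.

f = -3*x/4 + C1*exp(-2*x) + C2*x*exp(-2*x)

Characteristic equation r² + 4r + 4 = 0 has discriminant (4)² - 4·(4) = 0, so r = -2 is a repeated root.
Hence f_h = (C1 + C2*x)*exp(-2*x).
For the particular solution try f_p = A0 + A1*x. Substituting and matching coefficients of each power of x gives A0 = 0, A1 = -3/4, so f_p = -3*x/4.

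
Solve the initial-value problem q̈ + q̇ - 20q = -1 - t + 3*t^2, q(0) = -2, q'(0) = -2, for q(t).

Characteristic equation r² + r - 20 = 0 factors as (r + 5)(r - 4) = 0, so r = -5, 4.
Hence q_h = C1*exp(-5*t) + C2*exp(4*t).
For the particular solution try q_p = A0 + A1*t + A2*t^2. Substituting and matching coefficients of each power of t gives A0 = 147/4000, A1 = 7/200, A2 = -3/20, so q_p = 147/4000 - 3*t^2/20 + 7*t/200.
General solution: q = 147/4000 - 3*t^2/20 + 7*t/200 + C1*exp(-5*t) + C2*exp(4*t).
Apply the initial conditions: q(0) = 147/4000 + C1 + C2 = -2 and q'(0) = 7/200 - 5*C1 + 4*C2 = -2. Solving gives C1 = -764/1125, C2 = -391/288.

q = 147/4000 - 764*exp(-5*t)/1125 - 391*exp(4*t)/288 - 3*t**2/20 + 7*t/200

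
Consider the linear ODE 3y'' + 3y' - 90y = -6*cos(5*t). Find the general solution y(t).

Divide through by 3: y'' + y' - 30y = -2*cos(5*t).
Characteristic equation r² + r - 30 = 0 factors as (r + 6)(r - 5) = 0, so r = -6, 5.
Hence y_h = C1*exp(-6*t) + C2*exp(5*t).
Try y_p = A*cos(5*t) + B*sin(5*t). Substituting and equating the coefficients of cos(5t) and sin(5t) gives A = 11/305, B = -1/305, so y_p = -sin(5*t)/305 + 11*cos(5*t)/305.

y = -sin(5*t)/305 + 11*cos(5*t)/305 + C1*exp(-6*t) + C2*exp(5*t)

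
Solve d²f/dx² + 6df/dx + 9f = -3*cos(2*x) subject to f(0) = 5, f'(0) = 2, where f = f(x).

f = -36*sin(2*x)/169 - 15*cos(2*x)/169 + 860*exp(-3*x)/169 + 230*x*exp(-3*x)/13

Characteristic equation r² + 6r + 9 = 0 has discriminant (6)² - 4·(9) = 0, so r = -3 is a repeated root.
Hence f_h = (C1 + C2*x)*exp(-3*x).
Try f_p = A*cos(2*x) + B*sin(2*x). Substituting and equating the coefficients of cos(2x) and sin(2x) gives A = -15/169, B = -36/169, so f_p = -36*sin(2*x)/169 - 15*cos(2*x)/169.
General solution: f = -36*sin(2*x)/169 - 15*cos(2*x)/169 + C1*exp(-3*x) + C2*x*exp(-3*x).
Apply the initial conditions: f(0) = -15/169 + C1 = 5 and f'(0) = -72/169 + C2 - 3*C1 = 2. Solving gives C1 = 860/169, C2 = 230/13.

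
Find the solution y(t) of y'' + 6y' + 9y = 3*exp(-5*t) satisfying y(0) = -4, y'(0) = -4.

Characteristic equation r² + 6r + 9 = 0 has discriminant (6)² - 4·(9) = 0, so r = -3 is a repeated root.
Hence y_h = (C1 + C2*t)*exp(-3*t).
Try y_p = A*exp(-5*t). Substituting into the equation and dividing by exp(-5*t) gives A = 3/4, so y_p = 3*exp(-5*t)/4.
General solution: y = 3*exp(-5*t)/4 + C1*exp(-3*t) + C2*t*exp(-3*t).
Apply the initial conditions: y(0) = 3/4 + C1 = -4 and y'(0) = -15/4 + C2 - 3*C1 = -4. Solving gives C1 = -19/4, C2 = -29/2.

y = -19*exp(-3*t)/4 + 3*exp(-5*t)/4 - 29*t*exp(-3*t)/2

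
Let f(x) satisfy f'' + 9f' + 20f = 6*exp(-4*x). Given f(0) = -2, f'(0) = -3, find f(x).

f = -19*exp(-4*x) + 17*exp(-5*x) + 6*x*exp(-4*x)

Characteristic equation r² + 9r + 20 = 0 factors as (r + 4)(r + 5) = 0, so r = -4, -5.
Hence f_h = C1*exp(-4*x) + C2*exp(-5*x).
Since exp(-4*x) solves the homogeneous equation (r = -4 is a root of multiplicity 1), multiply the trial by x. Try f_p = A*x*exp(-4*x). Substituting into the equation and dividing by exp(-4*x) gives A = 6, so f_p = 6*x*exp(-4*x).
General solution: f = C1*exp(-4*x) + C2*exp(-5*x) + 6*x*exp(-4*x).
Apply the initial conditions: f(0) = C1 + C2 = -2 and f'(0) = 6 - 5*C2 - 4*C1 = -3. Solving gives C1 = -19, C2 = 17.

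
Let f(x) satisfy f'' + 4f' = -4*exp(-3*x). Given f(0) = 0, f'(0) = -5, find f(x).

Characteristic equation r² + 4r = 0 factors as (r + 4)r = 0, so r = -4, 0.
Hence f_h = C1*exp(-4*x) + C2.
Try f_p = A*exp(-3*x). Substituting into the equation and dividing by exp(-3*x) gives A = 4/3, so f_p = 4*exp(-3*x)/3.
General solution: f = C2 + 4*exp(-3*x)/3 + C1*exp(-4*x).
Apply the initial conditions: f(0) = 4/3 + C1 + C2 = 0 and f'(0) = -4 - 4*C1 = -5. Solving gives C1 = 1/4, C2 = -19/12.

f = -19/12 + exp(-4*x)/4 + 4*exp(-3*x)/3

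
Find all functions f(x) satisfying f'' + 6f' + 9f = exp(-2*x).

f = C1*exp(-3*x) + C2*x*exp(-3*x) + exp(-2*x)

Characteristic equation r² + 6r + 9 = 0 has discriminant (6)² - 4·(9) = 0, so r = -3 is a repeated root.
Hence f_h = (C1 + C2*x)*exp(-3*x).
Try f_p = A*exp(-2*x). Substituting into the equation and dividing by exp(-2*x) gives A = 1, so f_p = exp(-2*x).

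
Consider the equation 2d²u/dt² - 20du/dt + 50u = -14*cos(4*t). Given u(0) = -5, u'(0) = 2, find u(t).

Divide through by 2: u'' - 10u' + 25u = -7*cos(4*t).
Characteristic equation r² - 10r + 25 = 0 has discriminant (-10)² - 4·(25) = 0, so r = 5 is a repeated root.
Hence u_h = (C1 + C2*t)*exp(5*t).
Try u_p = A*cos(4*t) + B*sin(4*t). Substituting and equating the coefficients of cos(4t) and sin(4t) gives A = -63/1681, B = 280/1681, so u_p = -63*cos(4*t)/1681 + 280*sin(4*t)/1681.
General solution: u = -63*cos(4*t)/1681 + 280*sin(4*t)/1681 + C1*exp(5*t) + C2*t*exp(5*t).
Apply the initial conditions: u(0) = -63/1681 + C1 = -5 and u'(0) = 1120/1681 + C2 + 5*C1 = 2. Solving gives C1 = -8342/1681, C2 = 1072/41.

u = -8342*exp(5*t)/1681 - 63*cos(4*t)/1681 + 280*sin(4*t)/1681 + 1072*t*exp(5*t)/41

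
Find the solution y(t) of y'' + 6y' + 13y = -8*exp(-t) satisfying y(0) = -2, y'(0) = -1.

Characteristic equation r² + 6r + 13 = 0 has discriminant (6)² - 4·(13) = -16 < 0, so r = -3 ± 2i.
Hence y_h = C1*cos(2*t)*exp(-3*t) + C2*exp(-3*t)*sin(2*t).
Try y_p = A*exp(-t). Substituting into the equation and dividing by exp(-t) gives A = -1, so y_p = -exp(-t).
General solution: y = -exp(-t) + C1*cos(2*t)*exp(-3*t) + C2*exp(-3*t)*sin(2*t).
Apply the initial conditions: y(0) = -1 + C1 = -2 and y'(0) = 1 - 3*C1 + 2*C2 = -1. Solving gives C1 = -1, C2 = -5/2.

y = -exp(-t) - cos(2*t)*exp(-3*t) - 5*exp(-3*t)*sin(2*t)/2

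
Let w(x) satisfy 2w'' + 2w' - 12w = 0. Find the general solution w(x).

w = C1*exp(-3*x) + C2*exp(2*x)

Divide through by 2: w'' + w' - 6w = 0.
Characteristic equation r² + r - 6 = 0 factors as (r + 3)(r - 2) = 0, so r = -3, 2.
Hence w_h = C1*exp(-3*x) + C2*exp(2*x).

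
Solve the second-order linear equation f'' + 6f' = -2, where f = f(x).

Characteristic equation r² + 6r = 0 factors as (r + 6)r = 0, so r = -6, 0.
Hence f_h = C1*exp(-6*x) + C2.
Since 1 solves the homogeneous equation (r = 0 is a root of multiplicity 1), multiply the trial by x. Try f_p = A*x. Substituting into the equation and dividing by 1 gives A = -1/3, so f_p = -x/3.

f = C2 - x/3 + C1*exp(-6*x)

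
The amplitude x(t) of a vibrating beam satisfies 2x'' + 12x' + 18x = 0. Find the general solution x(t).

x = C1*exp(-3*t) + C2*t*exp(-3*t)

Divide through by 2: x'' + 6x' + 9x = 0.
Characteristic equation r² + 6r + 9 = 0 has discriminant (6)² - 4·(9) = 0, so r = -3 is a repeated root.
Hence x_h = (C1 + C2*t)*exp(-3*t).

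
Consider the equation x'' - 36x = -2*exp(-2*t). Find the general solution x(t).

x = exp(-2*t)/16 + C1*exp(6*t) + C2*exp(-6*t)

Characteristic equation r² - 36 = 0 factors as (r - 6)(r + 6) = 0, so r = 6, -6.
Hence x_h = C1*exp(6*t) + C2*exp(-6*t).
Try x_p = A*exp(-2*t). Substituting into the equation and dividing by exp(-2*t) gives A = 1/16, so x_p = exp(-2*t)/16.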